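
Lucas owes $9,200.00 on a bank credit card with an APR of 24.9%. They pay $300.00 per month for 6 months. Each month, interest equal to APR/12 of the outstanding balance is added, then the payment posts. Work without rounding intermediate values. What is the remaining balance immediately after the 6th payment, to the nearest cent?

$8,510.49

Monthly rate r = 24.9%/12 = 2.075% = 0.02075.
Each month: B ← B·(1+r) − $300.00.
Month 1: interest $190.90; balance after payment $9,090.90.
Month 2: interest $188.64; balance after payment $8,979.54.
Month 3: interest $186.33; balance after payment $8,865.86.
Month 4: interest $183.97; balance after payment $8,749.83.
Month 5: interest $181.56; balance after payment $8,631.39.
Month 6: interest $179.10; balance after payment $8,510.49.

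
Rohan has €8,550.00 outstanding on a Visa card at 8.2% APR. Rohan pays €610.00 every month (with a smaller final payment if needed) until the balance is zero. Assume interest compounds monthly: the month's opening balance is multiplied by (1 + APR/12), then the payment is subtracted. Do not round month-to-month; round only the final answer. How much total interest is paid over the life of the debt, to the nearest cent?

Monthly rate r = 8.2%/12 = 0.683333% = 0.00683333.
Payoff takes n = ⌈−ln(1 − rB₀/P)/ln(1+r)⌉ = ⌈14.784⌉ = 15 payments; the last is €478.66.
Total paid = 14·€610.00 + €478.66 = €9,018.66.
Total interest = total paid − principal = €9,018.66 − €8,550.00 = €468.66.

€468.66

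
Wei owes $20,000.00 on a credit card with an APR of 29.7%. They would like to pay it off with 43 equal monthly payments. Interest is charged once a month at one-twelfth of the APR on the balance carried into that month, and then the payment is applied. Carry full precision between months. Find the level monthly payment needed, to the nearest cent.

$760.94

Monthly rate r = 29.7%/12 = 2.475% = 0.02475.
Level-payment amortization: P = B₀·r / (1 − (1+r)^(−n)) = 20000.00·0.02475 / (1 − 1.02475^(−43)).
Denominator 1 − (1+r)^(−43) = 0.650514518.
P = 495 / 0.650514518 ≈ 760.94.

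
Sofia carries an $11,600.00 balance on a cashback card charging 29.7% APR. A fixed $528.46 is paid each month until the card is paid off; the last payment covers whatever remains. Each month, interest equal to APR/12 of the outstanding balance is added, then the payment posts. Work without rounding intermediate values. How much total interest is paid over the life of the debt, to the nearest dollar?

Monthly rate r = 29.7%/12 = 2.475% = 0.02475.
Payoff takes n = ⌈−ln(1 − rB₀/P)/ln(1+r)⌉ = ⌈32.054⌉ = 33 payments; the last is $28.86.
Total paid = 32·$528.46 + $28.86 = $16,939.58.
Total interest = total paid − principal = $16,939.58 − $11,600.00 = $5,339.58.

$5,340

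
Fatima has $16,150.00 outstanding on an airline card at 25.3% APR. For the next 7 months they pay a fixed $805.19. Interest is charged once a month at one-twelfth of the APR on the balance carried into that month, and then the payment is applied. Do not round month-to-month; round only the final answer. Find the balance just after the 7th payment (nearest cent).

$12,684.01

Monthly rate r = 25.3%/12 = 2.10833% = 0.0210833.
Each month: B ← B·(1+r) − $805.19.
Month 1: interest $340.50; balance after payment $15,685.31.
Month 2: interest $330.70; balance after payment $15,210.81.
Month 3: interest $320.69; balance after payment $14,726.32.
Month 4: interest $310.48; balance after payment $14,231.61.
Month 5: interest $300.05; balance after payment $13,726.47.
Month 6: interest $289.40; balance after payment $13,210.68.
Month 7: interest $278.53; balance after payment $12,684.01.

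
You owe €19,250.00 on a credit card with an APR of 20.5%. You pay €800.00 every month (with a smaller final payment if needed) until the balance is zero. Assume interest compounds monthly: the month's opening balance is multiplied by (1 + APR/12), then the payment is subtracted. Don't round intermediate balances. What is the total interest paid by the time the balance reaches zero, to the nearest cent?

Monthly rate r = 20.5%/12 = 1.70833% = 0.0170833.
Payoff takes n = ⌈−ln(1 − rB₀/P)/ln(1+r)⌉ = ⌈31.256⌉ = 32 payments; the last is €205.95.
Total paid = 31·€800.00 + €205.95 = €25,005.95.
Total interest = total paid − principal = €25,005.95 − €19,250.00 = €5,755.95.

€5,755.95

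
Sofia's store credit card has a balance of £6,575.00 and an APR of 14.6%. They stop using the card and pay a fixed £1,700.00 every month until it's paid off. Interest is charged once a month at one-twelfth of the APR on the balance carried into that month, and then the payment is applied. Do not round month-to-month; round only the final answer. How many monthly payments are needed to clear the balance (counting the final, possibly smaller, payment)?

4 months

Monthly rate r = 14.6%/12 = 1.21667% = 0.0121667.
Recurrence: B ← B·(1+r) − £1,700.00.
Month 1: interest £80.00; balance after payment £4,955.00.
Month 2: interest £60.29; balance after payment £3,315.28.
Month 3: interest £40.34; balance after payment £1,655.62.
Month 4: interest £20.14; balance after payment £0.00.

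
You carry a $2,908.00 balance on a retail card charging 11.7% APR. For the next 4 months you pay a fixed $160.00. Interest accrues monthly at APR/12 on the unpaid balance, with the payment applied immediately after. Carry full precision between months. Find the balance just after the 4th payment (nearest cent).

$2,373.66

Monthly rate r = 11.7%/12 = 0.975% = 0.00975.
Each month: B ← B·(1+r) − $160.00.
Month 1: interest $28.35; balance after payment $2,776.35.
Month 2: interest $27.07; balance after payment $2,643.42.
Month 3: interest $25.77; balance after payment $2,509.20.
Month 4: interest $24.46; balance after payment $2,373.66.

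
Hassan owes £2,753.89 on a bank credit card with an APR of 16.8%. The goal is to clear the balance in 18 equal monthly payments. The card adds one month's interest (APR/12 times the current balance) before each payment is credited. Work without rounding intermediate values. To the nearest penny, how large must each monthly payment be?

£174.14

Monthly rate r = 16.8%/12 = 1.4% = 0.014.
Level-payment amortization: P = B₀·r / (1 − (1+r)^(−n)) = 2753.89·0.014 / (1 − 1.014^(−18)).
Denominator 1 − (1+r)^(−18) = 0.221395678.
P = 38.5545 / 0.221395678 ≈ 174.14.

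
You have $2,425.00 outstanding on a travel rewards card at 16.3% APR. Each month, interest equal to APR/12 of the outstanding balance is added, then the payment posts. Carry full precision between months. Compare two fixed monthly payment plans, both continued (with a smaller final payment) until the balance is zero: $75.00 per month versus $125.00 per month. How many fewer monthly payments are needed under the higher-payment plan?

Monthly rate r = 16.3%/12 = 1.35833% = 0.0135833.
At $75.00/mo: n = ⌈−ln(1 − rB₀/P)/ln(1+r)⌉ = 43 payments (last $65.21); total interest = total paid − $2,425.00 = $790.21.
At $125.00/mo: 23 payments (last $84.00); total interest $409.00.
Payments saved = 43 − 23 = 20.

20 fewer payments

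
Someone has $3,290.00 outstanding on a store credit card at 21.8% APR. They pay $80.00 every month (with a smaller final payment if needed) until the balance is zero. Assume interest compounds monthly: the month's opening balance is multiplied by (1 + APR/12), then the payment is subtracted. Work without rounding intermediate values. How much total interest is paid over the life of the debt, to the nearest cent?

Monthly rate r = 21.8%/12 = 1.81667% = 0.0181667.
Payoff takes n = ⌈−ln(1 − rB₀/P)/ln(1+r)⌉ = ⌈76.361⌉ = 77 payments; the last is $29.06.
Total paid = 76·$80.00 + $29.06 = $6,109.06.
Total interest = total paid − principal = $6,109.06 − $3,290.00 = $2,819.06.

$2,819.06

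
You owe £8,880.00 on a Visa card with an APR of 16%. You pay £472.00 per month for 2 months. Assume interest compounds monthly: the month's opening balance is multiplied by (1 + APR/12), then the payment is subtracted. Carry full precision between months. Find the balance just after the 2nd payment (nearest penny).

Monthly rate r = 16%/12 = 1.33333% = 0.0133333.
Each month: B ← B·(1+r) − £472.00.
Month 1: interest £118.40; balance after payment £8,526.40.
Month 2: interest £113.69; balance after payment £8,168.09.

£8,168.09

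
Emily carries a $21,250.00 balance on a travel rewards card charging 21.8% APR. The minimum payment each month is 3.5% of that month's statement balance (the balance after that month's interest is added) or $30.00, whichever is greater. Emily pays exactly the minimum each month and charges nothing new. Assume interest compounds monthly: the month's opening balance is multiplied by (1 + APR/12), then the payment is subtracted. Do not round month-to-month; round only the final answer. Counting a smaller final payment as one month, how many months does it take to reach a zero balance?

Monthly rate r = 21.8%/12 = 1.81667% = 0.0181667.
While 3.5% of the post-interest balance exceeds $30.00, each month B ← (B·(1+r))·(1 − 0.035), i.e. B shrinks by the factor (1+r)·0.965 = 0.98253.
This holds for months 1–184. Entering month 185 the balance is $829.96; 3.5% of the post-interest balance is now below $30.00, so the flat $30.00 minimum applies from here.
From month 185 a fixed $30.00 at rate r clears $829.96 in 39 more payments. Total: 184 + 39 = 223 months.

223 months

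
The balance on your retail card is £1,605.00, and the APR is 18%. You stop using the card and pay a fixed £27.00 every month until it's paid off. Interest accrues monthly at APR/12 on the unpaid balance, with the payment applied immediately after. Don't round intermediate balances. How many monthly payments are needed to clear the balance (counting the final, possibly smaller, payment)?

150 months

Monthly rate r = 18%/12 = 1.5% = 0.015.
Recurrence: B ← B·(1+r) − £27.00.
Month 1: interest £24.07; balance after payment £1,602.08.
Month 2: interest £24.03; balance after payment £1,599.11.
Closed form: n = −ln(1 − rB₀/P)/ln(1+r) = −ln(0.10833)/ln(1.015) ≈ 149.278, so the balance reaches zero during payment 150.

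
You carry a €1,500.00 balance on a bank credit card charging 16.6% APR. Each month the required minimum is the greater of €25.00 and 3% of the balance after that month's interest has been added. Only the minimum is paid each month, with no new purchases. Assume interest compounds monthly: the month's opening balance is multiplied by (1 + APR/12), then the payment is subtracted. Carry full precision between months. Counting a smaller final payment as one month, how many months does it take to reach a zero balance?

Monthly rate r = 16.6%/12 = 1.38333% = 0.0138333.
While 3% of the post-interest balance exceeds €25.00, each month B ← (B·(1+r))·(1 − 0.03), i.e. B shrinks by the factor (1+r)·0.97 = 0.98342.
This holds for months 1–36. Entering month 37 the balance is €821.62; 3% of the post-interest balance is now below €25.00, so the flat €25.00 minimum applies from here.
From month 37 a fixed €25.00 at rate r clears €821.62 in 45 more payments. Total: 36 + 45 = 81 months.

81 months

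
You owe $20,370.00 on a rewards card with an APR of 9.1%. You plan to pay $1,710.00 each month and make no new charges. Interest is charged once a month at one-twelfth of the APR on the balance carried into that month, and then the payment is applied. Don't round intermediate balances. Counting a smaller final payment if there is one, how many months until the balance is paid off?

Monthly rate r = 9.1%/12 = 0.758333% = 0.00758333.
Recurrence: B ← B·(1+r) − $1,710.00.
Month 1: interest $154.47; balance after payment $18,814.47.
Month 2: interest $142.68; balance after payment $17,247.15.
Closed form: n = −ln(1 − rB₀/P)/ln(1+r) = −ln(0.90967)/ln(1.00758) ≈ 12.532, so the balance reaches zero during payment 13.

13 months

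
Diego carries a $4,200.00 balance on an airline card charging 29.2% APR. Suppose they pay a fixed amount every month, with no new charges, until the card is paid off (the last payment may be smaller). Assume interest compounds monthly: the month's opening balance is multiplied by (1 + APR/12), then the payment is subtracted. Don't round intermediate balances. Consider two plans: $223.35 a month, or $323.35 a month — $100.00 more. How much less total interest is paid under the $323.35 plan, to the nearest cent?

$573.49

Monthly rate r = 29.2%/12 = 2.43333% = 0.0243333.
At $223.35/mo: n = ⌈−ln(1 − rB₀/P)/ln(1+r)⌉ = 26 payments (last $99.70); total interest = total paid − $4,200.00 = $1,483.45.
At $323.35/mo: 16 payments (last $259.71); total interest $909.96.
Interest saved = $1,483.45 − $909.96 = $573.49.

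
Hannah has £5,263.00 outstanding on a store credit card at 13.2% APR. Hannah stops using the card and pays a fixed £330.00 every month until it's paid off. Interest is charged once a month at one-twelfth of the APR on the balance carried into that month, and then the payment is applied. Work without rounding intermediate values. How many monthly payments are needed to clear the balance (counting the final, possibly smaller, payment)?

Monthly rate r = 13.2%/12 = 1.1% = 0.011.
Recurrence: B ← B·(1+r) − £330.00.
Month 1: interest £57.89; balance after payment £4,990.89.
Month 2: interest £54.90; balance after payment £4,715.79.
Closed form: n = −ln(1 − rB₀/P)/ln(1+r) = −ln(0.82457)/ln(1.011) ≈ 17.632, so the balance reaches zero during payment 18.

18 months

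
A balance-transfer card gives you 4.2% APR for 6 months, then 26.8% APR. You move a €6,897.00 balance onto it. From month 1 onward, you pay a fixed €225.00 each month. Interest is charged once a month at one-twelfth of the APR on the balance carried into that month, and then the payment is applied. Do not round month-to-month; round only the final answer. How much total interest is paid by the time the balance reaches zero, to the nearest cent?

€2,907.77

Promo months 1–6 at r₀ = 4.2%/12 = 0.0035; months 7+ at r₁ = 26.8%/12 = 0.0223333.
After month 6: iterate B ← B·(1+r₀) − €225.00 for 6 months → €5,681.24.
Then at r₁ with €225.00/mo: n₂ = −ln(1 − r₁·B/P)/ln(1+r₁) ≈ 37.57 → 38 more payments.
Total paid = 43·€225.00 + €129.77 = €9,804.77; interest = €9,804.77 − €6,897.00 = €2,907.77.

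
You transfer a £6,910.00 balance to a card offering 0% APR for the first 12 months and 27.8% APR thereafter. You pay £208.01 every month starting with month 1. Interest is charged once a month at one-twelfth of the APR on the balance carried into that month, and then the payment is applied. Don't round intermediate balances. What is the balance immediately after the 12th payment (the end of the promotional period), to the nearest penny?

£4,413.88

Promo months 1–12 at r₀ = 0%/12 = 0; months 13+ at r₁ = 27.8%/12 = 0.0231667.
After month 12 (no interest yet): B = £6,910.00 − 12·£208.01 = £4,413.88.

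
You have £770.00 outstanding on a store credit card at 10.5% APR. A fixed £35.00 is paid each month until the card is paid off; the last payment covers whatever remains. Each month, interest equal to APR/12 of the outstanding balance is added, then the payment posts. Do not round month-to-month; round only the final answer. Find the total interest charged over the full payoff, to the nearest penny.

Monthly rate r = 10.5%/12 = 0.875% = 0.00875.
Payoff takes n = ⌈−ln(1 − rB₀/P)/ln(1+r)⌉ = ⌈24.542⌉ = 25 payments; the last is £19.02.
Total paid = 24·£35.00 + £19.02 = £859.02.
Total interest = total paid − principal = £859.02 − £770.00 = £89.02.

£89.02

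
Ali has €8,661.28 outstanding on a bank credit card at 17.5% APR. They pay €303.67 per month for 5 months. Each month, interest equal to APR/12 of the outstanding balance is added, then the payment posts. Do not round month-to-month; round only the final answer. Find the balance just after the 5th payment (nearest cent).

Monthly rate r = 17.5%/12 = 1.45833% = 0.0145833.
Each month: B ← B·(1+r) − €303.67.
Month 1: interest €126.31; balance after payment €8,483.92.
Month 2: interest €123.72; balance after payment €8,303.97.
Month 3: interest €121.10; balance after payment €8,121.40.
Month 4: interest €118.44; balance after payment €7,936.17.
Month 5: interest €115.74; balance after payment €7,748.24.

€7,748.24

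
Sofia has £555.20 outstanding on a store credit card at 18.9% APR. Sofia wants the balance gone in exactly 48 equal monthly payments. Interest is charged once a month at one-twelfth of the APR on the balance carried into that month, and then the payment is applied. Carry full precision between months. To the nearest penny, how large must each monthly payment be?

Monthly rate r = 18.9%/12 = 1.575% = 0.01575.
Level-payment amortization: P = B₀·r / (1 − (1+r)^(−n)) = 555.20·0.01575 / (1 − 1.01575^(−48)).
Denominator 1 − (1+r)^(−48) = 0.527684594.
P = 8.7444 / 0.527684594 ≈ 16.57.

£16.57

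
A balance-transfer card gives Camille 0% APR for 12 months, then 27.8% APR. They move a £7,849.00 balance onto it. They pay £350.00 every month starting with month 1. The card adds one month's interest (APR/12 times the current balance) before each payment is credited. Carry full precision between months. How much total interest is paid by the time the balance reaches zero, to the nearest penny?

£576.05

Promo months 1–12 at r₀ = 0%/12 = 0; months 13+ at r₁ = 27.8%/12 = 0.0231667.
After month 12 (no interest yet): B = £7,849.00 − 12·£350.00 = £3,649.00.
Then at r₁ with £350.00/mo: n₂ = −ln(1 − r₁·B/P)/ln(1+r₁) ≈ 12.07 → 13 more payments.
Total paid = 24·£350.00 + £25.05 = £8,425.05; interest = £8,425.05 − £7,849.00 = £576.05.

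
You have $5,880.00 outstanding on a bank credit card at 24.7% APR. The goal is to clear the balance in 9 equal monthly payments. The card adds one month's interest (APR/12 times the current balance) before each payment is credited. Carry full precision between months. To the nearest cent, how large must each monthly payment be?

$722.40

Monthly rate r = 24.7%/12 = 2.05833% = 0.0205833.
Level-payment amortization: P = B₀·r / (1 − (1+r)^(−n)) = 5880.00·0.0205833 / (1 − 1.02058^(−9)).
Denominator 1 − (1+r)^(−9) = 0.167539273.
P = 121.03 / 0.167539273 ≈ 722.40.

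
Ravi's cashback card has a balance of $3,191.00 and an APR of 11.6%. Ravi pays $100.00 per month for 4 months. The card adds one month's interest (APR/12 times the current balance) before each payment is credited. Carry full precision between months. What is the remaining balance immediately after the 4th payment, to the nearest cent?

Monthly rate r = 11.6%/12 = 0.966667% = 0.00966667.
Each month: B ← B·(1+r) − $100.00.
Month 1: interest $30.85; balance after payment $3,121.85.
Month 2: interest $30.18; balance after payment $3,052.02.
Month 3: interest $29.50; balance after payment $2,981.53.
Month 4: interest $28.82; balance after payment $2,910.35.

$2,910.35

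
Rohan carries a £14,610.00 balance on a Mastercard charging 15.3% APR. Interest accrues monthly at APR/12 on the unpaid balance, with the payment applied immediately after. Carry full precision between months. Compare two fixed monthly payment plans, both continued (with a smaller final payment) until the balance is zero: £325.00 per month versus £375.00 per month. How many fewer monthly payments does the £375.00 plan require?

13 fewer payments

Monthly rate r = 15.3%/12 = 1.275% = 0.01275.
At £325.00/mo: n = ⌈−ln(1 − rB₀/P)/ln(1+r)⌉ = 68 payments (last £64.45); total interest = total paid − £14,610.00 = £7,229.45.
At £375.00/mo: 55 payments (last £74.39); total interest £5,714.39.
Payments saved = 68 − 55 = 13.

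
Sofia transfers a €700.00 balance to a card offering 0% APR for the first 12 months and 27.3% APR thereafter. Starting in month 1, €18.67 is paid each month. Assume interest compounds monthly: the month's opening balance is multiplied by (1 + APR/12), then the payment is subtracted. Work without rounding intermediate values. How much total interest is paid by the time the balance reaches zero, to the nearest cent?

Promo months 1–12 at r₀ = 0%/12 = 0; months 13+ at r₁ = 27.3%/12 = 0.02275.
After month 12 (no interest yet): B = €700.00 − 12·€18.67 = €475.96.
Then at r₁ with €18.67/mo: n₂ = −ln(1 − r₁·B/P)/ln(1+r₁) ≈ 38.56 → 39 more payments.
Total paid = 50·€18.67 + €10.53 = €944.03; interest = €944.03 − €700.00 = €244.03.

€244.03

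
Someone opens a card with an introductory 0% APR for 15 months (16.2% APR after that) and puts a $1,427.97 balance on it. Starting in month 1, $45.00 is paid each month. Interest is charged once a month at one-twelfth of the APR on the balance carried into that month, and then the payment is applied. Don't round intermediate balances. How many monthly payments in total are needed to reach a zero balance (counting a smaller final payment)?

Promo months 1–15 at r₀ = 0%/12 = 0; months 16+ at r₁ = 16.2%/12 = 0.0135.
After month 15 (no interest yet): B = $1,427.97 − 15·$45.00 = $752.97.
Then at r₁ with $45.00/mo: n₂ = −ln(1 − r₁·B/P)/ln(1+r₁) ≈ 19.09 → 20 more payments.

35 payments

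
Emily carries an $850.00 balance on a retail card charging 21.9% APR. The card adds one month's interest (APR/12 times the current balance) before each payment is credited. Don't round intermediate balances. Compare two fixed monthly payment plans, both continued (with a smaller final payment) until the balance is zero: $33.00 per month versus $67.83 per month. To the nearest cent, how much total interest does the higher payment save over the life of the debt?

$184.68

Monthly rate r = 21.9%/12 = 1.825% = 0.01825.
At $33.00/mo: n = ⌈−ln(1 − rB₀/P)/ln(1+r)⌉ = 36 payments (last $3.73); total interest = total paid − $850.00 = $308.73.
At $67.83/mo: 15 payments (last $24.43); total interest $124.05.
Interest saved = $308.73 − $124.05 = $184.68.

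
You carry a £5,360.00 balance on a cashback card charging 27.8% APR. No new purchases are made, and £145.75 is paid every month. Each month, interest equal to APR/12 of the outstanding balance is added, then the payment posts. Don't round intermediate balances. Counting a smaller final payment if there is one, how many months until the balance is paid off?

Monthly rate r = 27.8%/12 = 2.31667% = 0.0231667.
Recurrence: B ← B·(1+r) − £145.75.
Month 1: interest £124.17; balance after payment £5,338.42.
Month 2: interest £123.67; balance after payment £5,316.35.
Closed form: n = −ln(1 − rB₀/P)/ln(1+r) = −ln(0.14804)/ln(1.02317) ≈ 83.410, so the balance reaches zero during payment 84.

84 payments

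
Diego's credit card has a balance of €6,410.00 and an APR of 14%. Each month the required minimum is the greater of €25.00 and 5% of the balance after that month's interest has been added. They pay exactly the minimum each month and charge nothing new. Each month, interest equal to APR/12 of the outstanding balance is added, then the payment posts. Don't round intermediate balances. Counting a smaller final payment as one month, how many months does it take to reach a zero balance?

88 months

Monthly rate r = 14%/12 = 1.16667% = 0.0116667.
While 5% of the post-interest balance exceeds €25.00, each month B ← (B·(1+r))·(1 − 0.05), i.e. B shrinks by the factor (1+r)·0.95 = 0.96108.
This holds for months 1–65. Entering month 66 the balance is €485.65; 5% of the post-interest balance is now below €25.00, so the flat €25.00 minimum applies from here.
From month 66 a fixed €25.00 at rate r clears €485.65 in 23 more payments. Total: 65 + 23 = 88 months.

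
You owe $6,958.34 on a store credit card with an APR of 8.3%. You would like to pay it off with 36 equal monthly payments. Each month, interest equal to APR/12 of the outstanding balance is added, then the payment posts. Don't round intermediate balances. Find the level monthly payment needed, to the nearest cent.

$219.01

Monthly rate r = 8.3%/12 = 0.691667% = 0.00691667.
Level-payment amortization: P = B₀·r / (1 − (1+r)^(−n)) = 6958.34·0.00691667 / (1 − 1.00692^(−36)).
Denominator 1 − (1+r)^(−36) = 0.219751504.
P = 48.1285 / 0.219751504 ≈ 219.01.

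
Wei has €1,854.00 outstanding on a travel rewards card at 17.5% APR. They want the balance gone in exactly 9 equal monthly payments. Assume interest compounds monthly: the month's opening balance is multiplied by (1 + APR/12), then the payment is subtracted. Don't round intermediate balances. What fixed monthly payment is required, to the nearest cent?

Monthly rate r = 17.5%/12 = 1.45833% = 0.0145833.
Level-payment amortization: P = B₀·r / (1 − (1+r)^(−n)) = 1854.00·0.0145833 / (1 − 1.01458^(−9)).
Denominator 1 − (1+r)^(−9) = 0.122169865.
P = 27.0375 / 0.122169865 ≈ 221.31.

€221.31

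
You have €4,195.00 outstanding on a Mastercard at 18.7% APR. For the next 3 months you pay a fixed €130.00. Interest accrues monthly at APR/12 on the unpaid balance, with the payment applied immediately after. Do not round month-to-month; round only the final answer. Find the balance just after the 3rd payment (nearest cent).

€3,998.08

Monthly rate r = 18.7%/12 = 1.55833% = 0.0155833.
Each month: B ← B·(1+r) − €130.00.
Month 1: interest €65.37; balance after payment €4,130.37.
Month 2: interest €64.36; balance after payment €4,064.74.
Month 3: interest €63.34; balance after payment €3,998.08.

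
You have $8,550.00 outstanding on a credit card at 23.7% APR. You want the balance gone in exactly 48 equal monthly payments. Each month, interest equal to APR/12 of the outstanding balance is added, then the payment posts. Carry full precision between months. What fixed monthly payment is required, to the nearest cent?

$277.33

Monthly rate r = 23.7%/12 = 1.975% = 0.01975.
Level-payment amortization: P = B₀·r / (1 − (1+r)^(−n)) = 8550.00·0.01975 / (1 − 1.01975^(−48)).
Denominator 1 − (1+r)^(−48) = 0.608887471.
P = 168.863 / 0.608887471 ≈ 277.33.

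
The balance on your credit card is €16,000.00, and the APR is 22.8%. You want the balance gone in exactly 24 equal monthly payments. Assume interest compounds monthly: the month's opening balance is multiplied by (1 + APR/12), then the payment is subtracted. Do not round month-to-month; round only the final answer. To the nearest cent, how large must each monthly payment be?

Monthly rate r = 22.8%/12 = 1.9% = 0.019.
Level-payment amortization: P = B₀·r / (1 − (1+r)^(−n)) = 16000.00·0.019 / (1 − 1.019^(−24)).
Denominator 1 − (1+r)^(−24) = 0.363468964.
P = 304 / 0.363468964 ≈ 836.39.

€836.39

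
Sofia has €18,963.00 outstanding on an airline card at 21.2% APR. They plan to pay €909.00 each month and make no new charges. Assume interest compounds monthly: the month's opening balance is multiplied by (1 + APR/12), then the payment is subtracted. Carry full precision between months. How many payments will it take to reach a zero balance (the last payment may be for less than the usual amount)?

Monthly rate r = 21.2%/12 = 1.76667% = 0.0176667.
Recurrence: B ← B·(1+r) − €909.00.
Month 1: interest €335.01; balance after payment €18,389.01.
Month 2: interest €324.87; balance after payment €17,804.89.
Closed form: n = −ln(1 − rB₀/P)/ln(1+r) = −ln(0.63145)/ln(1.01767) ≈ 26.252, so the balance reaches zero during payment 27.

27 months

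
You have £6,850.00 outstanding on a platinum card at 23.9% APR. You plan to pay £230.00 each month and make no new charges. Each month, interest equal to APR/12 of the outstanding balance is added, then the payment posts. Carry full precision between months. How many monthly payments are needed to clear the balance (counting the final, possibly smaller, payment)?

Monthly rate r = 23.9%/12 = 1.99167% = 0.0199167.
Recurrence: B ← B·(1+r) − £230.00.
Month 1: interest £136.43; balance after payment £6,756.43.
Month 2: interest £134.57; balance after payment £6,660.99.
Closed form: n = −ln(1 − rB₀/P)/ln(1+r) = −ln(0.40683)/ln(1.01992) ≈ 45.604, so the balance reaches zero during payment 46.

46 payments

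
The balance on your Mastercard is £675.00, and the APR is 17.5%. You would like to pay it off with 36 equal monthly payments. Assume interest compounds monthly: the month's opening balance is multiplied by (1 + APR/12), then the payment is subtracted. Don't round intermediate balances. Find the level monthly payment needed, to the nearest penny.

£24.23

Monthly rate r = 17.5%/12 = 1.45833% = 0.0145833.
Level-payment amortization: P = B₀·r / (1 − (1+r)^(−n)) = 675.00·0.0145833 / (1 − 1.01458^(−36)).
Denominator 1 − (1+r)^(−36) = 0.406197609.
P = 9.84375 / 0.406197609 ≈ 24.23.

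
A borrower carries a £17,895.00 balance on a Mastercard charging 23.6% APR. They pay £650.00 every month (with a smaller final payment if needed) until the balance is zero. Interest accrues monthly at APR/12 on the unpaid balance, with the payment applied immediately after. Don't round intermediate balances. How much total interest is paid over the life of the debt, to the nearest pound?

£8,126

Monthly rate r = 23.6%/12 = 1.96667% = 0.0196667.
Payoff takes n = ⌈−ln(1 − rB₀/P)/ln(1+r)⌉ = ⌈40.032⌉ = 41 payments; the last is £21.22.
Total paid = 40·£650.00 + £21.22 = £26,021.22.
Total interest = total paid − principal = £26,021.22 − £17,895.00 = £8,126.22.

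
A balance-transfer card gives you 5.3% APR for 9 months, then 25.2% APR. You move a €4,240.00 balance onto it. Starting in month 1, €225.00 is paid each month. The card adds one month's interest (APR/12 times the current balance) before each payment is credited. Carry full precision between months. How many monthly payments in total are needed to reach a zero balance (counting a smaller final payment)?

21 months

Promo months 1–9 at r₀ = 5.3%/12 = 0.00441667; months 10+ at r₁ = 25.2%/12 = 0.021.
After month 9: iterate B ← B·(1+r₀) − €225.00 for 9 months → €2,350.40.
Then at r₁ with €225.00/mo: n₂ = −ln(1 − r₁·B/P)/ln(1+r₁) ≈ 11.92 → 12 more payments.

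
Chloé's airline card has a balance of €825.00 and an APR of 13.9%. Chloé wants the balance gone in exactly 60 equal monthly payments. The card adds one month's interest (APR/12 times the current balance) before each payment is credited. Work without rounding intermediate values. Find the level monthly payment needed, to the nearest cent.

Monthly rate r = 13.9%/12 = 1.15833% = 0.0115833.
Level-payment amortization: P = B₀·r / (1 − (1+r)^(−n)) = 825.00·0.0115833 / (1 − 1.01158^(−60)).
Denominator 1 − (1+r)^(−60) = 0.498928066.
P = 9.55625 / 0.498928066 ≈ 19.15.

€19.15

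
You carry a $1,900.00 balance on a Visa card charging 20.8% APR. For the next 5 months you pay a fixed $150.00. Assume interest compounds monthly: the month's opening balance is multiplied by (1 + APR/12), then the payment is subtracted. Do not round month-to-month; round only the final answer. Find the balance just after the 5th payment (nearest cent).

Monthly rate r = 20.8%/12 = 1.73333% = 0.0173333.
Each month: B ← B·(1+r) − $150.00.
Month 1: interest $32.93; balance after payment $1,782.93.
Month 2: interest $30.90; balance after payment $1,663.84.
Month 3: interest $28.84; balance after payment $1,542.68.
Month 4: interest $26.74; balance after payment $1,419.42.
Month 5: interest $24.60; balance after payment $1,294.02.

$1,294.02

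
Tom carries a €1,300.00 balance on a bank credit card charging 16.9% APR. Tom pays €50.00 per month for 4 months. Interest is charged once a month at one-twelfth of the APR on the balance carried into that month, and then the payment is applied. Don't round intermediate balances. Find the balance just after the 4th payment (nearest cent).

€1,170.53

Monthly rate r = 16.9%/12 = 1.40833% = 0.0140833.
Each month: B ← B·(1+r) − €50.00.
Month 1: interest €18.31; balance after payment €1,268.31.
Month 2: interest €17.86; balance after payment €1,236.17.
Month 3: interest €17.41; balance after payment €1,203.58.
Month 4: interest €16.95; balance after payment €1,170.53.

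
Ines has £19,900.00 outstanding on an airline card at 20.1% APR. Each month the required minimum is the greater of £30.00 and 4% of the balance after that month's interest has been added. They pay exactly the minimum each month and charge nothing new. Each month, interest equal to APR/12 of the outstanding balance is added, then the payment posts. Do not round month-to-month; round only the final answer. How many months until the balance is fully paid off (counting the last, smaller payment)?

169 months

Monthly rate r = 20.1%/12 = 1.675% = 0.01675.
While 4% of the post-interest balance exceeds £30.00, each month B ← (B·(1+r))·(1 − 0.04), i.e. B shrinks by the factor (1+r)·0.96 = 0.97608.
This holds for months 1–137. Entering month 138 the balance is £721.70; 4% of the post-interest balance is now below £30.00, so the flat £30.00 minimum applies from here.
From month 138 a fixed £30.00 at rate r clears £721.70 in 32 more payments. Total: 137 + 32 = 169 months.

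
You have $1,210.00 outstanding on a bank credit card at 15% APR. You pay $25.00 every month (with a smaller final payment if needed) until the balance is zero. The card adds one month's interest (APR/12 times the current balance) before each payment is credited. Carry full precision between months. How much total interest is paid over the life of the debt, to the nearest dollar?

$659

Monthly rate r = 15%/12 = 1.25% = 0.0125.
Payoff takes n = ⌈−ln(1 − rB₀/P)/ln(1+r)⌉ = ⌈74.773⌉ = 75 payments; the last is $19.35.
Total paid = 74·$25.00 + $19.35 = $1,869.35.
Total interest = total paid − principal = $1,869.35 − $1,210.00 = $659.35.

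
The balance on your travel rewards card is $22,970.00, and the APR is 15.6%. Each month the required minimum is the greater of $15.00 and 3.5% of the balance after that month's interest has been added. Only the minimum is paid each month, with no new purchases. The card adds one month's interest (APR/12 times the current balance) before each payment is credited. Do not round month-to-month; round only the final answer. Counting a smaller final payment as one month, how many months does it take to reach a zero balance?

212 months

Monthly rate r = 15.6%/12 = 1.3% = 0.013.
While 3.5% of the post-interest balance exceeds $15.00, each month B ← (B·(1+r))·(1 − 0.035), i.e. B shrinks by the factor (1+r)·0.965 = 0.97754.
This holds for months 1–176. Entering month 177 the balance is $421.92; 3.5% of the post-interest balance is now below $15.00, so the flat $15.00 minimum applies from here.
From month 177 a fixed $15.00 at rate r clears $421.92 in 36 more payments. Total: 176 + 36 = 212 months.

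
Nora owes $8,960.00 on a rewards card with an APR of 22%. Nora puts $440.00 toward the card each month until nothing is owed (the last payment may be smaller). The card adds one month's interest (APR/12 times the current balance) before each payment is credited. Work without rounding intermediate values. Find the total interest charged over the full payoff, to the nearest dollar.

$2,359

Monthly rate r = 22%/12 = 1.83333% = 0.0183333.
Payoff takes n = ⌈−ln(1 − rB₀/P)/ln(1+r)⌉ = ⌈25.724⌉ = 26 payments; the last is $319.47.
Total paid = 25·$440.00 + $319.47 = $11,319.47.
Total interest = total paid − principal = $11,319.47 − $8,960.00 = $2,359.47.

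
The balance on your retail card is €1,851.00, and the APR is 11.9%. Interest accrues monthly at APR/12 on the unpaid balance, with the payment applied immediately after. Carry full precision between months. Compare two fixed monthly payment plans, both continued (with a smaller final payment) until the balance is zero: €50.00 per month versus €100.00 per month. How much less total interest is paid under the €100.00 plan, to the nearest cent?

€262.75

Monthly rate r = 11.9%/12 = 0.991667% = 0.00991667.
At €50.00/mo: n = ⌈−ln(1 − rB₀/P)/ln(1+r)⌉ = 47 payments (last €18.03); total interest = total paid − €1,851.00 = €467.03.
At €100.00/mo: 21 payments (last €55.28); total interest €204.28.
Interest saved = €467.03 − €204.28 = €262.75.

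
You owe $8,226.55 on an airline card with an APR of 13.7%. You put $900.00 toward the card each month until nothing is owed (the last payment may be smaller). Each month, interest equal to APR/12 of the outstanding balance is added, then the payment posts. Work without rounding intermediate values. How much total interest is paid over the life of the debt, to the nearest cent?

$512.21

Monthly rate r = 13.7%/12 = 1.14167% = 0.0114167.
Payoff takes n = ⌈−ln(1 − rB₀/P)/ln(1+r)⌉ = ⌈9.709⌉ = 10 payments; the last is $638.76.
Total paid = 9·$900.00 + $638.76 = $8,738.76.
Total interest = total paid − principal = $8,738.76 − $8,226.55 = $512.21.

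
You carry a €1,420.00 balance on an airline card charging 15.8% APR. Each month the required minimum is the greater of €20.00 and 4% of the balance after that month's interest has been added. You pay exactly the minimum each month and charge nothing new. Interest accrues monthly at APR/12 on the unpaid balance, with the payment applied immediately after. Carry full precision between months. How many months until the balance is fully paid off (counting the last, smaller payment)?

69 months

Monthly rate r = 15.8%/12 = 1.31667% = 0.0131667.
While 4% of the post-interest balance exceeds €20.00, each month B ← (B·(1+r))·(1 − 0.04), i.e. B shrinks by the factor (1+r)·0.96 = 0.97264.
This holds for months 1–39. Entering month 40 the balance is €481.31; 4% of the post-interest balance is now below €20.00, so the flat €20.00 minimum applies from here.
From month 40 a fixed €20.00 at rate r clears €481.31 in 30 more payments. Total: 39 + 30 = 69 months.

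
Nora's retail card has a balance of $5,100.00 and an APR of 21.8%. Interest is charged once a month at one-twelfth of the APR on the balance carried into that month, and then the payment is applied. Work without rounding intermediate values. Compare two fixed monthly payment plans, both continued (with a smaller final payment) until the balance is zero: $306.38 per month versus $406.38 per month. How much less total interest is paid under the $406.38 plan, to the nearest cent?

$286.76

Monthly rate r = 21.8%/12 = 1.81667% = 0.0181667.
At $306.38/mo: n = ⌈−ln(1 − rB₀/P)/ln(1+r)⌉ = 21 payments (last $0.69); total interest = total paid − $5,100.00 = $1,028.29.
At $406.38/mo: 15 payments (last $152.21); total interest $741.53.
Interest saved = $1,028.29 − $741.53 = $286.76.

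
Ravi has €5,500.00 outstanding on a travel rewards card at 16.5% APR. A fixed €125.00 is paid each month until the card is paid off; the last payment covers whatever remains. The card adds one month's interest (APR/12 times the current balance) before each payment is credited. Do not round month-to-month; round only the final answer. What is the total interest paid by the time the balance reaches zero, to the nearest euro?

Monthly rate r = 16.5%/12 = 1.375% = 0.01375.
Payoff takes n = ⌈−ln(1 − rB₀/P)/ln(1+r)⌉ = ⌈68.018⌉ = 69 payments; the last is €2.21.
Total paid = 68·€125.00 + €2.21 = €8,502.21.
Total interest = total paid − principal = €8,502.21 − €5,500.00 = €3,002.21.

€3,002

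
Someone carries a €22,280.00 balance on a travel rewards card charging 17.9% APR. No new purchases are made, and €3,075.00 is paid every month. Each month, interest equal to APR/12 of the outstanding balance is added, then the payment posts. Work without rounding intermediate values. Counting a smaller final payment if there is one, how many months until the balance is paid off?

8 months

Monthly rate r = 17.9%/12 = 1.49167% = 0.0149167.
Recurrence: B ← B·(1+r) − €3,075.00.
Month 1: interest €332.34; balance after payment €19,537.34.
Month 2: interest €291.43; balance after payment €16,753.78.
Closed form: n = −ln(1 − rB₀/P)/ln(1+r) = −ln(0.89192)/ln(1.01492) ≈ 7.725, so the balance reaches zero during payment 8.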